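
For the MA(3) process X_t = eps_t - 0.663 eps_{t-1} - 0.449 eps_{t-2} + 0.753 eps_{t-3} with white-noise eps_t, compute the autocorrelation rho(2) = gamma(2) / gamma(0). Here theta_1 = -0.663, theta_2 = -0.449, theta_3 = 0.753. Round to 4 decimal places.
\rho(2) = -0.4294

For an MA(q) process with theta_0 = 1, the autocovariance is
  gamma(k) = sigma^2 * sum_{i=0..q-k} theta_i * theta_{i+k},
and rho(k) = gamma(k) / gamma(0). Sigma^2 cancels.
  numerator   = (1)*(-0.449) + (-0.663)*(0.753) = -0.948239.
  denominator = (1)^2 + (-0.663)^2 + (-0.449)^2 + (0.753)^2 = 2.208179.
  rho(2) = -0.948239 / 2.208179 = -0.4294.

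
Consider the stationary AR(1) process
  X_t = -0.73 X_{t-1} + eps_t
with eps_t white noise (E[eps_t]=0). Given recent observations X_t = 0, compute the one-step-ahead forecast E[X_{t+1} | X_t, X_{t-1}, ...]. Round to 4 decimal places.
E[X_{t+1} \mid \mathcal F_t] = 0.0000

For an AR(p) model X_t = c + sum_i phi_i X_{t-i} + eps_t, the
one-step-ahead conditional mean is
  E[X_{t+1} | X_t, ...] = c + sum_i phi_i X_{t+1-i}.
Substitute known values:
  E[X_{t+1} | ...] = (-0.73) * (0)
                   = 0.0000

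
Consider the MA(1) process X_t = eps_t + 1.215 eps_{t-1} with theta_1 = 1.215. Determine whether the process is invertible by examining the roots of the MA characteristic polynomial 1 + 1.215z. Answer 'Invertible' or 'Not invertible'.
\text{Not invertible}

The MA(q) characteristic polynomial is P(z) = 1 + 1.215z.
Invertibility requires all roots to lie outside the unit circle, i.e. |z| > 1 for every root.
This is linear in z: 1 + (1.215) z = 0  =>  z = -1/(1.215) = -0.823045,  |z| = 0.823045.
Moduli of all roots: 0.8230.
All moduli strictly greater than 1? No.
Verdict: Not invertible.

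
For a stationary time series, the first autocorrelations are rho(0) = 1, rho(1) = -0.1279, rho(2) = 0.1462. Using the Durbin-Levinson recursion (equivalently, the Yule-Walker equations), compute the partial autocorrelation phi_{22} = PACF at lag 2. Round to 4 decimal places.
\phi_{22} = 0.1320

The PACF at lag k is phi_{kk}, the last component of the solution
to the Yule-Walker system G_k phi = r_k where
  (G_k)_{ij} = rho(|i - j|), (r_k)_i = rho(i), i,j = 1..k.
Equivalently, Durbin-Levinson gives phi_{kk} iteratively:
  phi_{11} = rho(1)
  phi_{kk} = [rho(k) - sum_{j=1..k-1} phi_{k-1,j} rho(k-j)]
            / [1 - sum_{j=1..k-1} phi_{k-1,j} rho(j)],
  phi_{k,j} = phi_{k-1,j} - phi_{kk} phi_{k-1,k-j},  j = 1..k-1.
Step k = 1:
  phi_11 = rho(1) = -0.1279.
Step k = 2:
  phi_22 = [rho(2) - phi_11 rho(1)] / [1 - phi_11 rho(1)] = [0.1462 - (-0.1279)(-0.1279)] / [1 - (-0.1279)(-0.1279)]
         = 0.12984159 / 0.98364159 = 0.132.
Therefore phi_{22} = 0.1320.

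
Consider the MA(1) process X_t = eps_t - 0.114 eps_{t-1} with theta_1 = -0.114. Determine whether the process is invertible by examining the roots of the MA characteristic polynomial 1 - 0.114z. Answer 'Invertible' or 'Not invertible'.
\text{Invertible}

The MA(q) characteristic polynomial is P(z) = 1 - 0.114z.
Invertibility requires all roots to lie outside the unit circle, i.e. |z| > 1 for every root.
This is linear in z: 1 + (-0.114) z = 0  =>  z = -1/(-0.114) = 8.77193,  |z| = 8.77193.
Moduli of all roots: 8.7719.
All moduli strictly greater than 1? Yes.
Verdict: Invertible.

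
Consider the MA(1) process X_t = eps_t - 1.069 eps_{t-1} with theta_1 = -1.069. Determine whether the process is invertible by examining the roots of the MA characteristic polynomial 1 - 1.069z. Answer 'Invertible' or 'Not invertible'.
\text{Not invertible}

The MA(q) characteristic polynomial is P(z) = 1 - 1.069z.
Invertibility requires all roots to lie outside the unit circle, i.e. |z| > 1 for every root.
This is linear in z: 1 + (-1.069) z = 0  =>  z = -1/(-1.069) = 0.935454,  |z| = 0.935454.
Moduli of all roots: 0.9355.
All moduli strictly greater than 1? No.
Verdict: Not invertible.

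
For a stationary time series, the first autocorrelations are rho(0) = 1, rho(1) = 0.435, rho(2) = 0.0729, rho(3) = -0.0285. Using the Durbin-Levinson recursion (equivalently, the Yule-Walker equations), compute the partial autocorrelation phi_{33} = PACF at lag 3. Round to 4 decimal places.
\phi_{33} = -0.0030

The PACF at lag k is phi_{kk}, the last component of the solution
to the Yule-Walker system G_k phi = r_k where
  (G_k)_{ij} = rho(|i - j|), (r_k)_i = rho(i), i,j = 1..k.
Equivalently, Durbin-Levinson gives phi_{kk} iteratively:
  phi_{11} = rho(1)
  phi_{kk} = [rho(k) - sum_{j=1..k-1} phi_{k-1,j} rho(k-j)]
            / [1 - sum_{j=1..k-1} phi_{k-1,j} rho(j)],
  phi_{k,j} = phi_{k-1,j} - phi_{kk} phi_{k-1,k-j},  j = 1..k-1.
Step k = 1:
  phi_11 = rho(1) = 0.435.
Step k = 2:
  phi_22 = [rho(2) - phi_11 rho(1)] / [1 - phi_11 rho(1)] = [0.0729 - (0.435)(0.435)] / [1 - (0.435)(0.435)]
         = -0.116325 / 0.810775 = -0.143474.
  Update: phi_21 = phi_11 - phi_22 phi_11 = 0.435 - (-0.143474)(0.435) = 0.497411.
Step k = 3:
  phi_33 = [rho(3) - phi_21 rho(2) - phi_22 rho(1)] / [1 - phi_21 rho(1) - phi_22 rho(2)]
    numerator   = -0.0285 - (0.497411)(0.0729) - (-0.143474)(0.435) = -0.00235015
    denominator = 1 - (0.497411)(0.435) - (-0.143474)(0.0729) = 0.79408541
  phi_33 = -0.00235015 / 0.79408541 = -0.003.
Therefore phi_{33} = -0.0030.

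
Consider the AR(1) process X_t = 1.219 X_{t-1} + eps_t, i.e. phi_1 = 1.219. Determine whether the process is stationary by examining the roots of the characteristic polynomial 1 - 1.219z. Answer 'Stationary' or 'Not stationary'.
\text{Not stationary}

The AR(p) characteristic polynomial is P(z) = 1 - 1.219z.
Stationarity requires all roots to lie outside the unit circle, i.e. |z| > 1 for every root.
This is linear in z: 1 + (-1.219) z = 0  =>  z = -1/(-1.219) = 0.820345,  |z| = 0.820345.
Moduli of all roots: 0.8203.
All moduli strictly greater than 1? No.
Verdict: Not stationary.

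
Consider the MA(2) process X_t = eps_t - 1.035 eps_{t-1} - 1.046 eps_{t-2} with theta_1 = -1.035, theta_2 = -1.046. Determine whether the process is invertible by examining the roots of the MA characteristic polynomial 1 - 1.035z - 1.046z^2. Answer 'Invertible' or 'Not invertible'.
\text{Not invertible}

The MA(q) characteristic polynomial is P(z) = 1 - 1.035z - 1.046z^2.
Invertibility requires all roots to lie outside the unit circle, i.e. |z| > 1 for every root.
Set 1 + (-1.035) z + (-1.046) z^2 = 0, i.e. a z^2 + b z + c = 0 with a = -1.046, b = -1.035, c = 1.
Discriminant D = b^2 - 4ac = (-1.035)^2 - 4*(-1.046)*1 = 1.071225 - (-4.184) = 5.255225.
D >= 0, so the roots are real: z = (-b +/- sqrt(D)) / (2a) = (1.035 +/- 2.292428) / (-2.092).
  z_1 = (1.035 + 2.292428) / (-2.092) = -1.5905,   |z_1| = 1.5905.
  z_2 = (1.035 - 2.292428) / (-2.092) = 0.6011,   |z_2| = 0.6011.
Moduli of all roots: 1.5905, 0.6011.
All moduli strictly greater than 1? No.
Verdict: Not invertible.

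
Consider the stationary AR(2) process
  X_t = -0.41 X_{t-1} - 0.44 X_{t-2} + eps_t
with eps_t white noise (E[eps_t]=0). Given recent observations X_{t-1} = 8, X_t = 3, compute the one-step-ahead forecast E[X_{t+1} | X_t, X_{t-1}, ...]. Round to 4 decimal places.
E[X_{t+1} \mid \mathcal F_t] = -4.7500

For an AR(p) model X_t = c + sum_i phi_i X_{t-i} + eps_t, the
one-step-ahead conditional mean is
  E[X_{t+1} | X_t, ...] = c + sum_i phi_i X_{t+1-i}.
Substitute known values:
  E[X_{t+1} | ...] = (-0.41) * (3) + (-0.44) * (8)
                   = -4.7500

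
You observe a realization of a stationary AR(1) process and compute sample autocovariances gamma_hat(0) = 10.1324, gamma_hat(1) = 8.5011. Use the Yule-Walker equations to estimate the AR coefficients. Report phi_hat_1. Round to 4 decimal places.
\hat\phi_{1} = 0.8390

The Yule-Walker equations for an AR(p) process read, in matrix form,
  Gamma_p phi = r_p,   with   (Gamma_p)_{ij} = gamma(|i - j|),
                       (r_p)_i = gamma(i),   i,j = 1..p.
Substitute the sample gammas (Toeplitz matrix and right-hand side of size 1):
  Gamma_p = [[10.1324]]
  r_p     = [8.5011]
With p = 1 this is the single equation gamma(0) phi_1 = gamma(1):
  phi_hat_1 = gamma(1) / gamma(0) = 8.5011 / 10.1324 = 0.8390.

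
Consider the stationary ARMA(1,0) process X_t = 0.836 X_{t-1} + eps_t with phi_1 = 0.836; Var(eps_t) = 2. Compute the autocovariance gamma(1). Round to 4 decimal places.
\gamma(1) = 5.5529

Multiply the model equation by X_{t-k} and take expectations. With theta_0 = psi_0 = 1 and psi_j the MA(infinity) weights, this gives
  gamma(k) - sum_i phi_i gamma(k-i) = c_k,
  c_k = sigma^2 * sum_{j=k..q} theta_j psi_{j-k}   (c_k = 0 for k > q),
using gamma(-m) = gamma(m).
Pure AR (q = 0): c_0 = sigma^2 = 2, c_k = 0 for k >= 1.
Equations for k = 0 and k = 1 (AR order 1):
  gamma(0) = phi_1 gamma(1) + c_0
  gamma(1) = phi_1 gamma(0) + c_1
Substituting the second into the first: gamma(0) (1 - phi_1^2) = c_0 + phi_1 c_1, so
  gamma(0) = c_0 / (1 - phi_1^2) = 2 / (1 - (0.836)^2) = 2 / 0.301104 = 6.642223.
  gamma(1) = phi_1 gamma(0) = (0.836)(6.642223) = 5.552899.
Therefore gamma(1) = 5.5529 (to 4 decimal places).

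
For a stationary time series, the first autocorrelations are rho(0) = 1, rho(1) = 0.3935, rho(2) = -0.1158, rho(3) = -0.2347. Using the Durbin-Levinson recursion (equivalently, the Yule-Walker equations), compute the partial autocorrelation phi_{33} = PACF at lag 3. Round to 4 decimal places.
\phi_{33} = -0.0640

The PACF at lag k is phi_{kk}, the last component of the solution
to the Yule-Walker system G_k phi = r_k where
  (G_k)_{ij} = rho(|i - j|), (r_k)_i = rho(i), i,j = 1..k.
Equivalently, Durbin-Levinson gives phi_{kk} iteratively:
  phi_{11} = rho(1)
  phi_{kk} = [rho(k) - sum_{j=1..k-1} phi_{k-1,j} rho(k-j)]
            / [1 - sum_{j=1..k-1} phi_{k-1,j} rho(j)],
  phi_{k,j} = phi_{k-1,j} - phi_{kk} phi_{k-1,k-j},  j = 1..k-1.
Step k = 1:
  phi_11 = rho(1) = 0.3935.
Step k = 2:
  phi_22 = [rho(2) - phi_11 rho(1)] / [1 - phi_11 rho(1)] = [-0.1158 - (0.3935)(0.3935)] / [1 - (0.3935)(0.3935)]
         = -0.27064225 / 0.84515775 = -0.320227.
  Update: phi_21 = phi_11 - phi_22 phi_11 = 0.3935 - (-0.320227)(0.3935) = 0.519509.
Step k = 3:
  phi_33 = [rho(3) - phi_21 rho(2) - phi_22 rho(1)] / [1 - phi_21 rho(1) - phi_22 rho(2)]
    numerator   = -0.2347 - (0.519509)(-0.1158) - (-0.320227)(0.3935) = -0.04853154
    denominator = 1 - (0.519509)(0.3935) - (-0.320227)(-0.1158) = 0.75849082
  phi_33 = -0.04853154 / 0.75849082 = -0.064.
Therefore phi_{33} = -0.0640.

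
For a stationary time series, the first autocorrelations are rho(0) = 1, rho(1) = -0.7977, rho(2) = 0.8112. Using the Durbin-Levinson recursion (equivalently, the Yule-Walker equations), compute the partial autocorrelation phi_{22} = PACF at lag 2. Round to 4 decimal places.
\phi_{22} = 0.4809

The PACF at lag k is phi_{kk}, the last component of the solution
to the Yule-Walker system G_k phi = r_k where
  (G_k)_{ij} = rho(|i - j|), (r_k)_i = rho(i), i,j = 1..k.
Equivalently, Durbin-Levinson gives phi_{kk} iteratively:
  phi_{11} = rho(1)
  phi_{kk} = [rho(k) - sum_{j=1..k-1} phi_{k-1,j} rho(k-j)]
            / [1 - sum_{j=1..k-1} phi_{k-1,j} rho(j)],
  phi_{k,j} = phi_{k-1,j} - phi_{kk} phi_{k-1,k-j},  j = 1..k-1.
Step k = 1:
  phi_11 = rho(1) = -0.7977.
Step k = 2:
  phi_22 = [rho(2) - phi_11 rho(1)] / [1 - phi_11 rho(1)] = [0.8112 - (-0.7977)(-0.7977)] / [1 - (-0.7977)(-0.7977)]
         = 0.17487471 / 0.36367471 = 0.4809.
Therefore phi_{22} = 0.4809.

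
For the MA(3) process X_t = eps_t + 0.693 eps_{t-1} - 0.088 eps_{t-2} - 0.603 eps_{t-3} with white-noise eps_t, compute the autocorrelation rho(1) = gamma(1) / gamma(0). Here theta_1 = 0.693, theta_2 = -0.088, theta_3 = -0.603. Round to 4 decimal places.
\rho(1) = 0.3700

For an MA(q) process with theta_0 = 1, the autocovariance is
  gamma(k) = sigma^2 * sum_{i=0..q-k} theta_i * theta_{i+k},
and rho(k) = gamma(k) / gamma(0). Sigma^2 cancels.
  numerator   = (1)*(0.693) + (0.693)*(-0.088) + (-0.088)*(-0.603) = 0.68508.
  denominator = (1)^2 + (0.693)^2 + (-0.088)^2 + (-0.603)^2 = 1.851602.
  rho(1) = 0.68508 / 1.851602 = 0.3700.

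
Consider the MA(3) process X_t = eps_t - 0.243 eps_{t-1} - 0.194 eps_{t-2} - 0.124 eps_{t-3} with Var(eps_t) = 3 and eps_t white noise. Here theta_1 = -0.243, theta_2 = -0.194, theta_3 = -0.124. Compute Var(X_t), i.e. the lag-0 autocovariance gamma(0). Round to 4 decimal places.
\gamma(0) = 3.3362

For an MA(q) process X_t = eps_t + sum_i theta_i eps_{t-i} with
Var(eps_t) = sigma^2, the variance is
  gamma(0) = sigma^2 * (1 + sum_i theta_i^2).
  sum_i theta_i^2 = (-0.243)^2 + (-0.194)^2 + (-0.124)^2 = 0.059049 + 0.037636 + 0.015376 = 0.112061.
  gamma(0) = 3 * (1 + 0.112061) = 3 * 1.112061 = 3.336183, which rounds to 3.3362.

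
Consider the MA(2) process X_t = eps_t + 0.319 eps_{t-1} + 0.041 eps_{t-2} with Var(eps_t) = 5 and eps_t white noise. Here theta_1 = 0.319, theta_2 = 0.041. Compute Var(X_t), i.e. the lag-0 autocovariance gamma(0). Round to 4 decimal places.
\gamma(0) = 5.5172

For an MA(q) process X_t = eps_t + sum_i theta_i eps_{t-i} with
Var(eps_t) = sigma^2, the variance is
  gamma(0) = sigma^2 * (1 + sum_i theta_i^2).
  sum_i theta_i^2 = (0.319)^2 + (0.041)^2 = 0.101761 + 0.001681 = 0.103442.
  gamma(0) = 5 * (1 + 0.103442) = 5 * 1.103442 = 5.51721, which rounds to 5.5172.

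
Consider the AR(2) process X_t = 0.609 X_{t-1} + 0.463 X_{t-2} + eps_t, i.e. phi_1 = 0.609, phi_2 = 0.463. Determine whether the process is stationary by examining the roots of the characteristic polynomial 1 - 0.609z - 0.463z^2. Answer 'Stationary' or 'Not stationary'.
\text{Not stationary}

The AR(p) characteristic polynomial is P(z) = 1 - 0.609z - 0.463z^2.
Stationarity requires all roots to lie outside the unit circle, i.e. |z| > 1 for every root.
Set 1 + (-0.609) z + (-0.463) z^2 = 0, i.e. a z^2 + b z + c = 0 with a = -0.463, b = -0.609, c = 1.
Discriminant D = b^2 - 4ac = (-0.609)^2 - 4*(-0.463)*1 = 0.370881 - (-1.852) = 2.222881.
D >= 0, so the roots are real: z = (-b +/- sqrt(D)) / (2a) = (0.609 +/- 1.490933) / (-0.926).
  z_1 = (0.609 + 1.490933) / (-0.926) = -2.2677,   |z_1| = 2.2677.
  z_2 = (0.609 - 1.490933) / (-0.926) = 0.9524,   |z_2| = 0.9524.
Moduli of all roots: 2.2677, 0.9524.
All moduli strictly greater than 1? No.
Verdict: Not stationary.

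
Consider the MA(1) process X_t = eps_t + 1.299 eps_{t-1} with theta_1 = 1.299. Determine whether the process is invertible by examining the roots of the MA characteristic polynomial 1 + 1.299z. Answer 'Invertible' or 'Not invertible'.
\text{Not invertible}

The MA(q) characteristic polynomial is P(z) = 1 + 1.299z.
Invertibility requires all roots to lie outside the unit circle, i.e. |z| > 1 for every root.
This is linear in z: 1 + (1.299) z = 0  =>  z = -1/(1.299) = -0.769823,  |z| = 0.769823.
Moduli of all roots: 0.7698.
All moduli strictly greater than 1? No.
Verdict: Not invertible.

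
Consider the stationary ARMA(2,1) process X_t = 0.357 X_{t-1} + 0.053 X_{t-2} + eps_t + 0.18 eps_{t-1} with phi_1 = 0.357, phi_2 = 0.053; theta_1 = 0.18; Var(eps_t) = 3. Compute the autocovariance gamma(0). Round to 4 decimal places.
\gamma(0) = 4.0964

Multiply the model equation by X_{t-k} and take expectations. With theta_0 = psi_0 = 1 and psi_j the MA(infinity) weights, this gives
  gamma(k) - sum_i phi_i gamma(k-i) = c_k,
  c_k = sigma^2 * sum_{j=k..q} theta_j psi_{j-k}   (c_k = 0 for k > q),
using gamma(-m) = gamma(m).
psi-weights needed (psi_j = theta_j + sum_i phi_i psi_{j-i}):
  psi_1 = theta_1 + phi_1 = 0.18 + (0.357) = 0.537
Right-hand sides:
  c_0 = sigma^2 (1 + theta_1 psi_1) = 3 * (1 + (0.18)(0.537)) = 3 * 1.09666 = 3.28998
  c_1 = sigma^2 theta_1 = 3 * (0.18) = 0.54
  c_2 = 0
Equations for k = 0, 1, 2 (AR order 2, c_2 = 0):
  (E0) gamma(0) = phi_1 gamma(1) + phi_2 gamma(2) + c_0
  (E1) gamma(1) = phi_1 gamma(0) + phi_2 gamma(1) + c_1
  (E2) gamma(2) = phi_1 gamma(1) + phi_2 gamma(0)
From (E1): gamma(1) = A gamma(0) + B with
  A = phi_1 / (1 - phi_2) = 0.357 / 0.947 = 0.37698,   B = c_1 / (1 - phi_2) = 0.54 / 0.947 = 0.570222.
Insert (E2) into (E0): gamma(0) (1 - phi_2^2) = phi_1 (1 + phi_2) gamma(1) + c_0.
  phi_1 (1 + phi_2) = (0.357)(1.053) = 0.375921,   1 - phi_2^2 = 0.997191.
Replace gamma(1) by A gamma(0) + B and collect gamma(0):
  gamma(0) [0.997191 - (0.375921)(0.37698)] = (0.375921)(0.570222) + 3.28998
  gamma(0) * 0.855476 = 3.504338
  gamma(0) = 3.504338 / 0.855476 = 4.096359.
Therefore gamma(0) = 4.0964 (to 4 decimal places).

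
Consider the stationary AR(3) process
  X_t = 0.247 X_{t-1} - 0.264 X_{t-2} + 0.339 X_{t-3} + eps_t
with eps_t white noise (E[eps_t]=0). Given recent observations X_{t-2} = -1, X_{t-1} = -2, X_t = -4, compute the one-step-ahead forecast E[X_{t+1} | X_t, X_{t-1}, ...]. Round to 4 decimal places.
E[X_{t+1} \mid \mathcal F_t] = -0.7990

For an AR(p) model X_t = c + sum_i phi_i X_{t-i} + eps_t, the
one-step-ahead conditional mean is
  E[X_{t+1} | X_t, ...] = c + sum_i phi_i X_{t+1-i}.
Substitute known values:
  E[X_{t+1} | ...] = (0.247) * (-4) + (-0.264) * (-2) + (0.339) * (-1)
                   = -0.7990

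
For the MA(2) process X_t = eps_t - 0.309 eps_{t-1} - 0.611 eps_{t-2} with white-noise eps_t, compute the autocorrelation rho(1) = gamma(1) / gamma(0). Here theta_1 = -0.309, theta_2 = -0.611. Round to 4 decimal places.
\rho(1) = -0.0818

For an MA(q) process with theta_0 = 1, the autocovariance is
  gamma(k) = sigma^2 * sum_{i=0..q-k} theta_i * theta_{i+k},
and rho(k) = gamma(k) / gamma(0). Sigma^2 cancels.
  numerator   = (1)*(-0.309) + (-0.309)*(-0.611) = -0.120201.
  denominator = (1)^2 + (-0.309)^2 + (-0.611)^2 = 1.468802.
  rho(1) = -0.120201 / 1.468802 = -0.0818.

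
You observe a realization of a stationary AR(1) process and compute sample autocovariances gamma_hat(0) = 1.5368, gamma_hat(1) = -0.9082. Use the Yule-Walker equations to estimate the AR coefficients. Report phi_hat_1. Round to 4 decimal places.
\hat\phi_{1} = -0.5910

The Yule-Walker equations for an AR(p) process read, in matrix form,
  Gamma_p phi = r_p,   with   (Gamma_p)_{ij} = gamma(|i - j|),
                       (r_p)_i = gamma(i),   i,j = 1..p.
Substitute the sample gammas (Toeplitz matrix and right-hand side of size 1):
  Gamma_p = [[1.5368]]
  r_p     = [-0.9082]
With p = 1 this is the single equation gamma(0) phi_1 = gamma(1):
  phi_hat_1 = gamma(1) / gamma(0) = -0.9082 / 1.5368 = -0.5910.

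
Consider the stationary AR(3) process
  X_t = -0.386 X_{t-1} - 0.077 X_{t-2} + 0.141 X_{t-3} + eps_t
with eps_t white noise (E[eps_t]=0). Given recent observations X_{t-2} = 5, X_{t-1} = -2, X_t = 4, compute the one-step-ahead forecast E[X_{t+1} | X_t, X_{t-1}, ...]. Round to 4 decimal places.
E[X_{t+1} \mid \mathcal F_t] = -0.6850

For an AR(p) model X_t = c + sum_i phi_i X_{t-i} + eps_t, the
one-step-ahead conditional mean is
  E[X_{t+1} | X_t, ...] = c + sum_i phi_i X_{t+1-i}.
Substitute known values:
  E[X_{t+1} | ...] = (-0.386) * (4) + (-0.077) * (-2) + (0.141) * (5)
                   = -0.6850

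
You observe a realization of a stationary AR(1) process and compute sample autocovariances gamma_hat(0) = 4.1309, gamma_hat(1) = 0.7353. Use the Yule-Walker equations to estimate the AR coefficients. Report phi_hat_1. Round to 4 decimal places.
\hat\phi_{1} = 0.1780

The Yule-Walker equations for an AR(p) process read, in matrix form,
  Gamma_p phi = r_p,   with   (Gamma_p)_{ij} = gamma(|i - j|),
                       (r_p)_i = gamma(i),   i,j = 1..p.
Substitute the sample gammas (Toeplitz matrix and right-hand side of size 1):
  Gamma_p = [[4.1309]]
  r_p     = [0.7353]
With p = 1 this is the single equation gamma(0) phi_1 = gamma(1):
  phi_hat_1 = gamma(1) / gamma(0) = 0.7353 / 4.1309 = 0.1780.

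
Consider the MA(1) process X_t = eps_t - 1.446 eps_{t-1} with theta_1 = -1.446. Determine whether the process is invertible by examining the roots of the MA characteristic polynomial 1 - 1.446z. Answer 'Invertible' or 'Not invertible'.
\text{Not invertible}

The MA(q) characteristic polynomial is P(z) = 1 - 1.446z.
Invertibility requires all roots to lie outside the unit circle, i.e. |z| > 1 for every root.
This is linear in z: 1 + (-1.446) z = 0  =>  z = -1/(-1.446) = 0.691563,  |z| = 0.691563.
Moduli of all roots: 0.6916.
All moduli strictly greater than 1? No.
Verdict: Not invertible.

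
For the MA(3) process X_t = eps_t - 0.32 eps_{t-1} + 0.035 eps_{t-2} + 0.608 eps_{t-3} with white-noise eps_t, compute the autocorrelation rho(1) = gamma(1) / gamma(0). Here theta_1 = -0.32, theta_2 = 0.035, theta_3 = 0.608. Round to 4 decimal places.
\rho(1) = -0.2104

For an MA(q) process with theta_0 = 1, the autocovariance is
  gamma(k) = sigma^2 * sum_{i=0..q-k} theta_i * theta_{i+k},
and rho(k) = gamma(k) / gamma(0). Sigma^2 cancels.
  numerator   = (1)*(-0.32) + (-0.32)*(0.035) + (0.035)*(0.608) = -0.30992.
  denominator = (1)^2 + (-0.32)^2 + (0.035)^2 + (0.608)^2 = 1.473289.
  rho(1) = -0.30992 / 1.473289 = -0.2104.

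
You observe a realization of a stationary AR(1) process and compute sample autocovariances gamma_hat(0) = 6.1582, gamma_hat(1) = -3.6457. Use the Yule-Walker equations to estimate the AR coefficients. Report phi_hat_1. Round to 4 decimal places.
\hat\phi_{1} = -0.5920

The Yule-Walker equations for an AR(p) process read, in matrix form,
  Gamma_p phi = r_p,   with   (Gamma_p)_{ij} = gamma(|i - j|),
                       (r_p)_i = gamma(i),   i,j = 1..p.
Substitute the sample gammas (Toeplitz matrix and right-hand side of size 1):
  Gamma_p = [[6.1582]]
  r_p     = [-3.6457]
With p = 1 this is the single equation gamma(0) phi_1 = gamma(1):
  phi_hat_1 = gamma(1) / gamma(0) = -3.6457 / 6.1582 = -0.5920.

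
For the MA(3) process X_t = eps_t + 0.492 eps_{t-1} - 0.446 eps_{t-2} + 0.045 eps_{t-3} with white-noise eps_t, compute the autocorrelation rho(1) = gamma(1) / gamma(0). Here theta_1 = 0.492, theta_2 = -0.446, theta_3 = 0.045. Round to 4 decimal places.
\rho(1) = 0.1750

For an MA(q) process with theta_0 = 1, the autocovariance is
  gamma(k) = sigma^2 * sum_{i=0..q-k} theta_i * theta_{i+k},
and rho(k) = gamma(k) / gamma(0). Sigma^2 cancels.
  numerator   = (1)*(0.492) + (0.492)*(-0.446) + (-0.446)*(0.045) = 0.252498.
  denominator = (1)^2 + (0.492)^2 + (-0.446)^2 + (0.045)^2 = 1.443005.
  rho(1) = 0.252498 / 1.443005 = 0.1750.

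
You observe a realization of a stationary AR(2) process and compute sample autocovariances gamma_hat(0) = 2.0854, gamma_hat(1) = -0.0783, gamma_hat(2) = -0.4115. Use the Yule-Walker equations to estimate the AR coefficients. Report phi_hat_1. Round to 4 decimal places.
\hat\phi_{1} = -0.0450

The Yule-Walker equations for an AR(p) process read, in matrix form,
  Gamma_p phi = r_p,   with   (Gamma_p)_{ij} = gamma(|i - j|),
                       (r_p)_i = gamma(i),   i,j = 1..p.
Substitute the sample gammas (Toeplitz matrix and right-hand side of size 2):
  Gamma_p = [[2.0854, -0.0783], [-0.0783, 2.0854]]
  r_p     = [-0.0783, -0.4115]
Written out:
  2.0854 phi_1 - 0.0783 phi_2 = -0.0783
  -0.0783 phi_1 + 2.0854 phi_2 = -0.4115
Solve by Cramer's rule:
  det = gamma(0)^2 - gamma(1)^2 = (2.0854)^2 - (-0.0783)^2 = 4.34889316 - 0.00613089 = 4.34276227
  phi_hat_1 = [gamma(1) gamma(0) - gamma(1) gamma(2)] / det = [(-0.0783)(2.0854) - (-0.0783)(-0.4115)] / 4.34276227 = -0.19550727 / 4.34276227 = -0.045
  phi_hat_2 = [gamma(0) gamma(2) - gamma(1)^2] / det = [(2.0854)(-0.4115) - (-0.0783)^2] / 4.34276227 = -0.86427299 / 4.34276227 = -0.199
So phi_hat = [-0.0450, -0.1990].
Therefore phi_hat_1 = -0.0450.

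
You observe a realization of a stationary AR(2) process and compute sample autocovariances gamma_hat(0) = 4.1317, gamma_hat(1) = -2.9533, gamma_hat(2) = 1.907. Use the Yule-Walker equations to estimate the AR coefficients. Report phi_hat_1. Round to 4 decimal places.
\hat\phi_{1} = -0.7869

The Yule-Walker equations for an AR(p) process read, in matrix form,
  Gamma_p phi = r_p,   with   (Gamma_p)_{ij} = gamma(|i - j|),
                       (r_p)_i = gamma(i),   i,j = 1..p.
Substitute the sample gammas (Toeplitz matrix and right-hand side of size 2):
  Gamma_p = [[4.1317, -2.9533], [-2.9533, 4.1317]]
  r_p     = [-2.9533, 1.907]
Written out:
  4.1317 phi_1 - 2.9533 phi_2 = -2.9533
  -2.9533 phi_1 + 4.1317 phi_2 = 1.907
Solve by Cramer's rule:
  det = gamma(0)^2 - gamma(1)^2 = (4.1317)^2 - (-2.9533)^2 = 17.07094489 - 8.72198089 = 8.348964
  phi_hat_1 = [gamma(1) gamma(0) - gamma(1) gamma(2)] / det = [(-2.9533)(4.1317) - (-2.9533)(1.907)] / 8.348964 = -6.57020651 / 8.348964 = -0.7869
  phi_hat_2 = [gamma(0) gamma(2) - gamma(1)^2] / det = [(4.1317)(1.907) - (-2.9533)^2] / 8.348964 = -0.84282899 / 8.348964 = -0.101
So phi_hat = [-0.7869, -0.1010].
Therefore phi_hat_1 = -0.7869.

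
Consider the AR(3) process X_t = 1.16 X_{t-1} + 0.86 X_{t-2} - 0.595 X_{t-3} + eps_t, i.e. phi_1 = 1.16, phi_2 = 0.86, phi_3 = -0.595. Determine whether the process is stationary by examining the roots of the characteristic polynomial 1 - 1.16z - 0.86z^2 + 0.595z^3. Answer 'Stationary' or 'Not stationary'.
\text{Not stationary}

The AR(p) characteristic polynomial is P(z) = 1 - 1.16z - 0.86z^2 + 0.595z^3.
Stationarity requires all roots to lie outside the unit circle, i.e. |z| > 1 for every root.
Degree 3: look for a simple real root z0 first, then factor out (1 - z/z0) and solve the remaining quadratic.
Testing z0 = 2: P(2) = 1 + (-1.16)(2) + (-0.86)(2)^2 + (0.595)(2)^3
  = 1 + (-2.32) + (-3.44) + (4.76) = 0.  So z_0 = 2 is a root, |z_0| = 2.
Divide out the factor (1 - 0.5 z) = (1 - z/z0) (since 1/z0 = 0.5):
  P(z) = (1 - 0.5 z)(1 + (-0.66) z + (-1.19) z^2)
  [check: z-coef -0.66 - (0.5) = -1.16; z^2-coef -1.19 - (0.5)(-0.66) = -0.86; z^3-coef -(0.5)(-1.19) = 0.595.]
Remaining roots from the quadratic factor 1 + (-0.66) z + (-1.19) z^2:
  Set 1 + (-0.66) z + (-1.19) z^2 = 0, i.e. a z^2 + b z + c = 0 with a = -1.19, b = -0.66, c = 1.
  Discriminant D = b^2 - 4ac = (-0.66)^2 - 4*(-1.19)*1 = 0.4356 - (-4.76) = 5.1956.
  D >= 0, so the roots are real: z = (-b +/- sqrt(D)) / (2a) = (0.66 +/- 2.279386) / (-2.38).
    z_1 = (0.66 + 2.279386) / (-2.38) = -1.235,   |z_1| = 1.235.
    z_2 = (0.66 - 2.279386) / (-2.38) = 0.6804,   |z_2| = 0.6804.
Moduli of all roots: 2.0000, 1.2350, 0.6804.
All moduli strictly greater than 1? No.
Verdict: Not stationary.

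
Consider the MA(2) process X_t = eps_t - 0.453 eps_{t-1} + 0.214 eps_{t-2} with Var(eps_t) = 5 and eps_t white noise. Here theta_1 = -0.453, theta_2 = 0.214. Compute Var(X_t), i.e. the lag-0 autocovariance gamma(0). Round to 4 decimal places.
\gamma(0) = 6.2550

For an MA(q) process X_t = eps_t + sum_i theta_i eps_{t-i} with
Var(eps_t) = sigma^2, the variance is
  gamma(0) = sigma^2 * (1 + sum_i theta_i^2).
  sum_i theta_i^2 = (-0.453)^2 + (0.214)^2 = 0.205209 + 0.045796 = 0.251005.
  gamma(0) = 5 * (1 + 0.251005) = 5 * 1.251005 = 6.255025, which rounds to 6.2550.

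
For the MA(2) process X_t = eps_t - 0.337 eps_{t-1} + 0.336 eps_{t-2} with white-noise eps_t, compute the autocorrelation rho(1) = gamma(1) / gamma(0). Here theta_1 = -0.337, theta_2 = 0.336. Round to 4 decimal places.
\rho(1) = -0.3671

For an MA(q) process with theta_0 = 1, the autocovariance is
  gamma(k) = sigma^2 * sum_{i=0..q-k} theta_i * theta_{i+k},
and rho(k) = gamma(k) / gamma(0). Sigma^2 cancels.
  numerator   = (1)*(-0.337) + (-0.337)*(0.336) = -0.450232.
  denominator = (1)^2 + (-0.337)^2 + (0.336)^2 = 1.226465.
  rho(1) = -0.450232 / 1.226465 = -0.3671.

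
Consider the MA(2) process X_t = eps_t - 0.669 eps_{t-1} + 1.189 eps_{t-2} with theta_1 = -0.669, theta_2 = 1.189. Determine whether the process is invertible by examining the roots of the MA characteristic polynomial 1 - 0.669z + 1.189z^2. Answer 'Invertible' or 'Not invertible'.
\text{Not invertible}

The MA(q) characteristic polynomial is P(z) = 1 - 0.669z + 1.189z^2.
Invertibility requires all roots to lie outside the unit circle, i.e. |z| > 1 for every root.
Set 1 + (-0.669) z + (1.189) z^2 = 0, i.e. a z^2 + b z + c = 0 with a = 1.189, b = -0.669, c = 1.
Discriminant D = b^2 - 4ac = (-0.669)^2 - 4*(1.189)*1 = 0.447561 - (4.756) = -4.308439.
D < 0, so the roots are the complex-conjugate pair z = (-b +/- i sqrt(-D)) / (2a) = 0.2813 +/- 0.8729i.
For a conjugate pair |z|^2 = z * conj(z) = (product of roots) = c/a = 1/(1.189) = 0.841043, so |z| = sqrt(0.841043) = 0.9171 for both roots.
Moduli of all roots: 0.9171, 0.9171.
All moduli strictly greater than 1? No.
Verdict: Not invertible.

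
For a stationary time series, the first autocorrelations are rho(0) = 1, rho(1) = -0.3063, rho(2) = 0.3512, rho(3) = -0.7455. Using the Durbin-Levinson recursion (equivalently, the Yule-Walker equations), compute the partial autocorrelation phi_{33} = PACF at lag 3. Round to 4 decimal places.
\phi_{33} = -0.6980

The PACF at lag k is phi_{kk}, the last component of the solution
to the Yule-Walker system G_k phi = r_k where
  (G_k)_{ij} = rho(|i - j|), (r_k)_i = rho(i), i,j = 1..k.
Equivalently, Durbin-Levinson gives phi_{kk} iteratively:
  phi_{11} = rho(1)
  phi_{kk} = [rho(k) - sum_{j=1..k-1} phi_{k-1,j} rho(k-j)]
            / [1 - sum_{j=1..k-1} phi_{k-1,j} rho(j)],
  phi_{k,j} = phi_{k-1,j} - phi_{kk} phi_{k-1,k-j},  j = 1..k-1.
Step k = 1:
  phi_11 = rho(1) = -0.3063.
Step k = 2:
  phi_22 = [rho(2) - phi_11 rho(1)] / [1 - phi_11 rho(1)] = [0.3512 - (-0.3063)(-0.3063)] / [1 - (-0.3063)(-0.3063)]
         = 0.25738031 / 0.90618031 = 0.284028.
  Update: phi_21 = phi_11 - phi_22 phi_11 = -0.3063 - (0.284028)(-0.3063) = -0.219302.
Step k = 3:
  phi_33 = [rho(3) - phi_21 rho(2) - phi_22 rho(1)] / [1 - phi_21 rho(1) - phi_22 rho(2)]
    numerator   = -0.7455 - (-0.219302)(0.3512) - (0.284028)(-0.3063) = -0.58148334
    denominator = 1 - (-0.219302)(-0.3063) - (0.284028)(0.3512) = 0.83307717
  phi_33 = -0.58148334 / 0.83307717 = -0.698.
Therefore phi_{33} = -0.6980.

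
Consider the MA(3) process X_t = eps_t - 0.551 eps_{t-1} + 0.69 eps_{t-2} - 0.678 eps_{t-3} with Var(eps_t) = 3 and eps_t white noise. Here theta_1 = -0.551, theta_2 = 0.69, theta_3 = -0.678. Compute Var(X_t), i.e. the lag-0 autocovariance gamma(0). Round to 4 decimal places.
\gamma(0) = 6.7182

For an MA(q) process X_t = eps_t + sum_i theta_i eps_{t-i} with
Var(eps_t) = sigma^2, the variance is
  gamma(0) = sigma^2 * (1 + sum_i theta_i^2).
  sum_i theta_i^2 = (-0.551)^2 + (0.69)^2 + (-0.678)^2 = 0.303601 + 0.4761 + 0.459684 = 1.239385.
  gamma(0) = 3 * (1 + 1.239385) = 3 * 2.239385 = 6.718155, which rounds to 6.7182.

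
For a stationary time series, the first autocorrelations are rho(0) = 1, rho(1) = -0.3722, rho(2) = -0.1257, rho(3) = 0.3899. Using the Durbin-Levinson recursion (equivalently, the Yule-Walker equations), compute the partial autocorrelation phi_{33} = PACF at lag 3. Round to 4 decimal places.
\phi_{33} = 0.2750

The PACF at lag k is phi_{kk}, the last component of the solution
to the Yule-Walker system G_k phi = r_k where
  (G_k)_{ij} = rho(|i - j|), (r_k)_i = rho(i), i,j = 1..k.
Equivalently, Durbin-Levinson gives phi_{kk} iteratively:
  phi_{11} = rho(1)
  phi_{kk} = [rho(k) - sum_{j=1..k-1} phi_{k-1,j} rho(k-j)]
            / [1 - sum_{j=1..k-1} phi_{k-1,j} rho(j)],
  phi_{k,j} = phi_{k-1,j} - phi_{kk} phi_{k-1,k-j},  j = 1..k-1.
Step k = 1:
  phi_11 = rho(1) = -0.3722.
Step k = 2:
  phi_22 = [rho(2) - phi_11 rho(1)] / [1 - phi_11 rho(1)] = [-0.1257 - (-0.3722)(-0.3722)] / [1 - (-0.3722)(-0.3722)]
         = -0.26423284 / 0.86146716 = -0.306724.
  Update: phi_21 = phi_11 - phi_22 phi_11 = -0.3722 - (-0.306724)(-0.3722) = -0.486363.
Step k = 3:
  phi_33 = [rho(3) - phi_21 rho(2) - phi_22 rho(1)] / [1 - phi_21 rho(1) - phi_22 rho(2)]
    numerator   = 0.3899 - (-0.486363)(-0.1257) - (-0.306724)(-0.3722) = 0.21460145
    denominator = 1 - (-0.486363)(-0.3722) - (-0.306724)(-0.1257) = 0.78042055
  phi_33 = 0.21460145 / 0.78042055 = 0.275.
Therefore phi_{33} = 0.2750.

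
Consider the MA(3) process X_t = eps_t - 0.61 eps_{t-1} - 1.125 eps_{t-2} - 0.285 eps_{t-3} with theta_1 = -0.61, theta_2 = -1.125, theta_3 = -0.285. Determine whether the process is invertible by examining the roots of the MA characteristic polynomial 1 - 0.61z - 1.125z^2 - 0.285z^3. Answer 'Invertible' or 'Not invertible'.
\text{Not invertible}

The MA(q) characteristic polynomial is P(z) = 1 - 0.61z - 1.125z^2 - 0.285z^3.
Invertibility requires all roots to lie outside the unit circle, i.e. |z| > 1 for every root.
Degree 3: look for a simple real root z0 first, then factor out (1 - z/z0) and solve the remaining quadratic.
Testing z0 = -2: P(-2) = 1 + (-0.61)(-2) + (-1.125)(-2)^2 + (-0.285)(-2)^3
  = 1 + (1.22) + (-4.5) + (2.28) = 0.  So z_0 = -2 is a root, |z_0| = 2.
Divide out the factor (1 + 0.5 z) = (1 - z/z0) (since 1/z0 = -0.5):
  P(z) = (1 + 0.5 z)(1 + (-1.11) z + (-0.57) z^2)
  [check: z-coef -1.11 - (-0.5) = -0.61; z^2-coef -0.57 - (-0.5)(-1.11) = -1.125; z^3-coef -(-0.5)(-0.57) = -0.285.]
Remaining roots from the quadratic factor 1 + (-1.11) z + (-0.57) z^2:
  Set 1 + (-1.11) z + (-0.57) z^2 = 0, i.e. a z^2 + b z + c = 0 with a = -0.57, b = -1.11, c = 1.
  Discriminant D = b^2 - 4ac = (-1.11)^2 - 4*(-0.57)*1 = 1.2321 - (-2.28) = 3.5121.
  D >= 0, so the roots are real: z = (-b +/- sqrt(D)) / (2a) = (1.11 +/- 1.87406) / (-1.14).
    z_1 = (1.11 + 1.87406) / (-1.14) = -2.6176,   |z_1| = 2.6176.
    z_2 = (1.11 - 1.87406) / (-1.14) = 0.6702,   |z_2| = 0.6702.
Moduli of all roots: 2.0000, 2.6176, 0.6702.
All moduli strictly greater than 1? No.
Verdict: Not invertible.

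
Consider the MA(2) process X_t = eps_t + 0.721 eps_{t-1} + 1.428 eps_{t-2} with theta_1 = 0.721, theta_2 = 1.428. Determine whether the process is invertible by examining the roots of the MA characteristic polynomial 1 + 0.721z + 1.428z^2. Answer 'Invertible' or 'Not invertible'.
\text{Not invertible}

The MA(q) characteristic polynomial is P(z) = 1 + 0.721z + 1.428z^2.
Invertibility requires all roots to lie outside the unit circle, i.e. |z| > 1 for every root.
Set 1 + (0.721) z + (1.428) z^2 = 0, i.e. a z^2 + b z + c = 0 with a = 1.428, b = 0.721, c = 1.
Discriminant D = b^2 - 4ac = (0.721)^2 - 4*(1.428)*1 = 0.519841 - (5.712) = -5.192159.
D < 0, so the roots are the complex-conjugate pair z = (-b +/- i sqrt(-D)) / (2a) = -0.2525 +/- 0.7978i.
For a conjugate pair |z|^2 = z * conj(z) = (product of roots) = c/a = 1/(1.428) = 0.70028, so |z| = sqrt(0.70028) = 0.8368 for both roots.
Moduli of all roots: 0.8368, 0.8368.
All moduli strictly greater than 1? No.
Verdict: Not invertible.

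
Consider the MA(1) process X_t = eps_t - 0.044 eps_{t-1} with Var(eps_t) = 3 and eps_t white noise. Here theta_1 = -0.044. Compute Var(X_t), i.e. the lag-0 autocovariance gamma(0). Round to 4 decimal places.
\gamma(0) = 3.0058

For an MA(q) process X_t = eps_t + sum_i theta_i eps_{t-i} with
Var(eps_t) = sigma^2, the variance is
  gamma(0) = sigma^2 * (1 + sum_i theta_i^2).
  sum_i theta_i^2 = (-0.044)^2 = 0.001936.
  gamma(0) = 3 * (1 + 0.001936) = 3 * 1.001936 = 3.005808, which rounds to 3.0058.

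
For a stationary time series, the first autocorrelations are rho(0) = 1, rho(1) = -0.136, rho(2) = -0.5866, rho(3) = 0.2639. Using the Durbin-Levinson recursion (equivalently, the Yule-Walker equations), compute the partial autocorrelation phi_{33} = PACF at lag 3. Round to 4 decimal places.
\phi_{33} = 0.0840

The PACF at lag k is phi_{kk}, the last component of the solution
to the Yule-Walker system G_k phi = r_k where
  (G_k)_{ij} = rho(|i - j|), (r_k)_i = rho(i), i,j = 1..k.
Equivalently, Durbin-Levinson gives phi_{kk} iteratively:
  phi_{11} = rho(1)
  phi_{kk} = [rho(k) - sum_{j=1..k-1} phi_{k-1,j} rho(k-j)]
            / [1 - sum_{j=1..k-1} phi_{k-1,j} rho(j)],
  phi_{k,j} = phi_{k-1,j} - phi_{kk} phi_{k-1,k-j},  j = 1..k-1.
Step k = 1:
  phi_11 = rho(1) = -0.136.
Step k = 2:
  phi_22 = [rho(2) - phi_11 rho(1)] / [1 - phi_11 rho(1)] = [-0.5866 - (-0.136)(-0.136)] / [1 - (-0.136)(-0.136)]
         = -0.605096 / 0.981504 = -0.616499.
  Update: phi_21 = phi_11 - phi_22 phi_11 = -0.136 - (-0.616499)(-0.136) = -0.219844.
Step k = 3:
  phi_33 = [rho(3) - phi_21 rho(2) - phi_22 rho(1)] / [1 - phi_21 rho(1) - phi_22 rho(2)]
    numerator   = 0.2639 - (-0.219844)(-0.5866) - (-0.616499)(-0.136) = 0.05109578
    denominator = 1 - (-0.219844)(-0.136) - (-0.616499)(-0.5866) = 0.60846307
  phi_33 = 0.05109578 / 0.60846307 = 0.084.
Therefore phi_{33} = 0.0840.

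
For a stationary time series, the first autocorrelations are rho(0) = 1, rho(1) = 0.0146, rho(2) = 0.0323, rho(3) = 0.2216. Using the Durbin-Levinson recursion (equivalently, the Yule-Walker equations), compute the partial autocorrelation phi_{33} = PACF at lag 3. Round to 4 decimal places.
\phi_{33} = 0.2209

The PACF at lag k is phi_{kk}, the last component of the solution
to the Yule-Walker system G_k phi = r_k where
  (G_k)_{ij} = rho(|i - j|), (r_k)_i = rho(i), i,j = 1..k.
Equivalently, Durbin-Levinson gives phi_{kk} iteratively:
  phi_{11} = rho(1)
  phi_{kk} = [rho(k) - sum_{j=1..k-1} phi_{k-1,j} rho(k-j)]
            / [1 - sum_{j=1..k-1} phi_{k-1,j} rho(j)],
  phi_{k,j} = phi_{k-1,j} - phi_{kk} phi_{k-1,k-j},  j = 1..k-1.
Step k = 1:
  phi_11 = rho(1) = 0.0146.
Step k = 2:
  phi_22 = [rho(2) - phi_11 rho(1)] / [1 - phi_11 rho(1)] = [0.0323 - (0.0146)(0.0146)] / [1 - (0.0146)(0.0146)]
         = 0.03208684 / 0.99978684 = 0.032094.
  Update: phi_21 = phi_11 - phi_22 phi_11 = 0.0146 - (0.032094)(0.0146) = 0.014131.
Step k = 3:
  phi_33 = [rho(3) - phi_21 rho(2) - phi_22 rho(1)] / [1 - phi_21 rho(1) - phi_22 rho(2)]
    numerator   = 0.2216 - (0.014131)(0.0323) - (0.032094)(0.0146) = 0.22067499
    denominator = 1 - (0.014131)(0.0146) - (0.032094)(0.0323) = 0.99875706
  phi_33 = 0.22067499 / 0.99875706 = 0.2209.
Therefore phi_{33} = 0.2209.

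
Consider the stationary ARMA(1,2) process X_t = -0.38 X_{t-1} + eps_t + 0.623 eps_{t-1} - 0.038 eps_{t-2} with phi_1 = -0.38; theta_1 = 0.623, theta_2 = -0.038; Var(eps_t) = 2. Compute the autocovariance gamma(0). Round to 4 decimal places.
\gamma(0) = 2.1578

Multiply the model equation by X_{t-k} and take expectations. With theta_0 = psi_0 = 1 and psi_j the MA(infinity) weights, this gives
  gamma(k) - sum_i phi_i gamma(k-i) = c_k,
  c_k = sigma^2 * sum_{j=k..q} theta_j psi_{j-k}   (c_k = 0 for k > q),
using gamma(-m) = gamma(m).
psi-weights needed (psi_j = theta_j + sum_i phi_i psi_{j-i}):
  psi_1 = theta_1 + phi_1 = 0.623 + (-0.38) = 0.243
  psi_2 = theta_2 + phi_1 psi_1 = -0.038 + (-0.38)(0.243) = -0.13034
Right-hand sides:
  c_0 = sigma^2 (1 + theta_1 psi_1 + theta_2 psi_2) = 2 * (1 + (0.623)(0.243) + (-0.038)(-0.13034)) = 2 * 1.156342 = 2.312684
  c_1 = sigma^2 (theta_1 + theta_2 psi_1) = 2 * (0.623 + (-0.038)(0.243)) = 1.227532
  c_2 = sigma^2 theta_2 = 2 * (-0.038) = -0.076
Equations for k = 0 and k = 1 (AR order 1):
  gamma(0) = phi_1 gamma(1) + c_0
  gamma(1) = phi_1 gamma(0) + c_1
Substituting the second into the first: gamma(0) (1 - phi_1^2) = c_0 + phi_1 c_1, so
  gamma(0) = (c_0 + phi_1 c_1) / (1 - phi_1^2) = (2.312684 + (-0.38)(1.227532)) / (1 - (-0.38)^2) = 1.846222 / 0.8556 = 2.157809.
Therefore gamma(0) = 2.1578 (to 4 decimal places).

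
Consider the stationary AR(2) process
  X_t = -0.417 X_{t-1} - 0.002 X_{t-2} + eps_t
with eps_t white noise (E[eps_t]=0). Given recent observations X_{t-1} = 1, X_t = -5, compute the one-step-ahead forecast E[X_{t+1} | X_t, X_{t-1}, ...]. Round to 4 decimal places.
E[X_{t+1} \mid \mathcal F_t] = 2.0830

For an AR(p) model X_t = c + sum_i phi_i X_{t-i} + eps_t, the
one-step-ahead conditional mean is
  E[X_{t+1} | X_t, ...] = c + sum_i phi_i X_{t+1-i}.
Substitute known values:
  E[X_{t+1} | ...] = (-0.417) * (-5) + (-0.002) * (1)
                   = 2.0830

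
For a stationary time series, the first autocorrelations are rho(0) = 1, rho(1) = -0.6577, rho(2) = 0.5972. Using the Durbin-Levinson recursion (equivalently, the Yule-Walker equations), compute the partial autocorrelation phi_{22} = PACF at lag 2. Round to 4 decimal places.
\phi_{22} = 0.2901

The PACF at lag k is phi_{kk}, the last component of the solution
to the Yule-Walker system G_k phi = r_k where
  (G_k)_{ij} = rho(|i - j|), (r_k)_i = rho(i), i,j = 1..k.
Equivalently, Durbin-Levinson gives phi_{kk} iteratively:
  phi_{11} = rho(1)
  phi_{kk} = [rho(k) - sum_{j=1..k-1} phi_{k-1,j} rho(k-j)]
            / [1 - sum_{j=1..k-1} phi_{k-1,j} rho(j)],
  phi_{k,j} = phi_{k-1,j} - phi_{kk} phi_{k-1,k-j},  j = 1..k-1.
Step k = 1:
  phi_11 = rho(1) = -0.6577.
Step k = 2:
  phi_22 = [rho(2) - phi_11 rho(1)] / [1 - phi_11 rho(1)] = [0.5972 - (-0.6577)(-0.6577)] / [1 - (-0.6577)(-0.6577)]
         = 0.16463071 / 0.56743071 = 0.2901.
Therefore phi_{22} = 0.2901.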